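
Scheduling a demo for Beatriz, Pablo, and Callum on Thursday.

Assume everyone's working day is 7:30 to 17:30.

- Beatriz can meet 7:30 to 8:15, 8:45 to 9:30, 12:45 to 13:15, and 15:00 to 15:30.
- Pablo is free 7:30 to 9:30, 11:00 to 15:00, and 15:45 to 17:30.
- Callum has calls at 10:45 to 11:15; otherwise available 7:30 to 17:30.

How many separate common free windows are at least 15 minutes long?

Callum free within 07:30–17:30: 07:30–10:45, 11:15–17:30.
Beatriz ∩ Pablo: 07:30–08:15, 08:45–09:30, 12:45–13:15.
Beatriz ∩ Pablo ∩ Callum: 07:30–08:15, 08:45–09:30, 12:45–13:15.
Windows ≥ 15 min: 07:30–08:15, 08:45–09:30, 12:45–13:15.
That's 3 windows.

3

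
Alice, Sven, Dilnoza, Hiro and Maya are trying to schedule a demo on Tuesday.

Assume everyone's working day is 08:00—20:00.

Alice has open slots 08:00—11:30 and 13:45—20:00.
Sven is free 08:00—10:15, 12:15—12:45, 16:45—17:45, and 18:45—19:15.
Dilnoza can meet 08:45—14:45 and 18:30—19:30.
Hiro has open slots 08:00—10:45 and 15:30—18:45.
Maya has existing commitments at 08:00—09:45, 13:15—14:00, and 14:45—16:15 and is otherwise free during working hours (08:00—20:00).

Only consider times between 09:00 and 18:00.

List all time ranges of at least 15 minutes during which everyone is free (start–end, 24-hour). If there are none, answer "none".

Maya free within 08:00–20:00: 09:45–13:15, 14:00–14:45, 16:15–20:00.
Alice ∩ Sven: 08:00–10:15, 16:45–17:45, 18:45–19:15.
Alice ∩ Sven ∩ Dilnoza: 08:45–10:15, 18:45–19:15.
Alice ∩ Sven ∩ Dilnoza ∩ Hiro: 08:45–10:15.
Alice ∩ Sven ∩ Dilnoza ∩ Hiro ∩ Maya: 09:45–10:15.
Restricted to 09:00–18:00: 09:45–10:15.
Windows ≥ 15 min: 09:45–10:15.

09:45–10:15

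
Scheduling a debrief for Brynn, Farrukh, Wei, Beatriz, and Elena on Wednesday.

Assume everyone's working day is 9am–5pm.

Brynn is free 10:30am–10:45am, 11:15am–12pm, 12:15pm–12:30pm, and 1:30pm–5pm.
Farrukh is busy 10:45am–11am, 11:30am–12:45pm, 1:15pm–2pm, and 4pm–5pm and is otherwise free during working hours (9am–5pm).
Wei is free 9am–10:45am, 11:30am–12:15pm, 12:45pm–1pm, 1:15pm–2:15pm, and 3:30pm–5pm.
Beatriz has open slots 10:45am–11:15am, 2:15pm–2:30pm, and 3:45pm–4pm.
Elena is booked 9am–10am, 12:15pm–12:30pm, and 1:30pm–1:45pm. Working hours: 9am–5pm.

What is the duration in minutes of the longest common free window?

15 minutes

Farrukh free within 09:00–17:00: 09:00–10:45, 11:00–11:30, 12:45–13:15, 14:00–16:00.
Elena free within 09:00–17:00: 10:00–12:15, 12:30–13:30, 13:45–17:00.
Brynn ∩ Farrukh: 10:30–10:45, 11:15–11:30, 14:00–16:00.
Brynn ∩ Farrukh ∩ Wei: 10:30–10:45, 14:00–14:15, 15:30–16:00.
Brynn ∩ Farrukh ∩ Wei ∩ Beatriz: 15:45–16:00.
Brynn ∩ Farrukh ∩ Wei ∩ Beatriz ∩ Elena: 15:45–16:00.
Single common window of 15 minutes.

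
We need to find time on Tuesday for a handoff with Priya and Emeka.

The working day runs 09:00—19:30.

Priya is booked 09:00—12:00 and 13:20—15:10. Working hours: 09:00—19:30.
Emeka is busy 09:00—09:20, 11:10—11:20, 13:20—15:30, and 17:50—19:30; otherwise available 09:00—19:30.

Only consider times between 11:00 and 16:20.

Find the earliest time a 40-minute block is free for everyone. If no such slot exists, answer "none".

Priya free within 09:00–19:30: 12:00–13:20, 15:10–19:30.
Emeka free within 09:00–19:30: 09:20–11:10, 11:20–13:20, 15:30–17:50.
Priya ∩ Emeka: 12:00–13:20, 15:30–17:50.
Restricted to 11:00–16:20: 12:00–13:20, 15:30–16:20.
Windows ≥ 40 min: 12:00–13:20, 15:30–16:20.
Earliest such window starts at 12:00.

12:00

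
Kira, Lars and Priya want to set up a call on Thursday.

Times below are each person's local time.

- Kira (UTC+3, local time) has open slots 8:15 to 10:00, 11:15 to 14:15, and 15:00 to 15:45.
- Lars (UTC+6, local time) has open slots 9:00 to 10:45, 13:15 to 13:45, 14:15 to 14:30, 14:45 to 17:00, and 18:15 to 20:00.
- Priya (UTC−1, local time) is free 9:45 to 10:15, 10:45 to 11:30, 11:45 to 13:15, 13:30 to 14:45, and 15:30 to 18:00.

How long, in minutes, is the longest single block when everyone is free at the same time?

15 minutes

Kira → UTC: 05:15–07:00, 08:15–11:15, 12:00–12:45.
Lars → UTC: 03:00–04:45, 07:15–07:45, 08:15–08:30, 08:45–11:00, 12:15–14:00.
Priya → UTC: 10:45–11:15, 11:45–12:30, 12:45–14:15, 14:30–15:45, 16:30–19:00.
Kira ∩ Lars: 08:15–08:30, 08:45–11:00, 12:15–12:45.
Kira ∩ Lars ∩ Priya: 10:45–11:00, 12:15–12:30.
Common window lengths: 15, 15 min; longest is 15.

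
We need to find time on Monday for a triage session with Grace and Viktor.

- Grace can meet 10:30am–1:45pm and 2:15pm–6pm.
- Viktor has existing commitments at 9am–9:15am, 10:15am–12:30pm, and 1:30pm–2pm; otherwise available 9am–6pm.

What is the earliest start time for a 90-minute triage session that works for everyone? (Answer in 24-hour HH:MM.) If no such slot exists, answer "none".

14:15

Viktor free within 09:00–18:00: 09:15–10:15, 12:30–13:30, 14:00–18:00.
Grace ∩ Viktor: 12:30–13:30, 14:15–18:00.
Windows ≥ 90 min: 14:15–18:00.
Earliest such window starts at 14:15.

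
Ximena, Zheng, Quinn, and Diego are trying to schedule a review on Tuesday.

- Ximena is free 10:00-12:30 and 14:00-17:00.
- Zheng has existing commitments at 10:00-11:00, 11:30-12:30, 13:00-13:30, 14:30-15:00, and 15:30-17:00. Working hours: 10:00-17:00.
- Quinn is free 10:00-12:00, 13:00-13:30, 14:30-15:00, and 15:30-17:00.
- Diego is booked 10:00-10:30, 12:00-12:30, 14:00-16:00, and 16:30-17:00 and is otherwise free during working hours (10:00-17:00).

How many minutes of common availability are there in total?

30 minutes

Zheng free within 10:00–17:00: 11:00–11:30, 12:30–13:00, 13:30–14:30, 15:00–15:30.
Diego free within 10:00–17:00: 10:30–12:00, 12:30–14:00, 16:00–16:30.
Ximena ∩ Zheng: 11:00–11:30, 14:00–14:30, 15:00–15:30.
Ximena ∩ Zheng ∩ Quinn: 11:00–11:30.
Ximena ∩ Zheng ∩ Quinn ∩ Diego: 11:00–11:30.
Total common minutes: 30.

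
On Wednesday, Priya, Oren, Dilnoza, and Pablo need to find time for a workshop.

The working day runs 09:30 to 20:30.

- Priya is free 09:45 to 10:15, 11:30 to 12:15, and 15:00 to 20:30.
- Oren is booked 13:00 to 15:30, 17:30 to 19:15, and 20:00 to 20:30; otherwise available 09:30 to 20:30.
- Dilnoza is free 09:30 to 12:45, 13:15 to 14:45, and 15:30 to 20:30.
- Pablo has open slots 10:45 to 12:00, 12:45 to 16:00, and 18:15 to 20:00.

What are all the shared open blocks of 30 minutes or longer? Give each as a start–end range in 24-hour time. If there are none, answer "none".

Oren free within 09:30–20:30: 09:30–13:00, 15:30–17:30, 19:15–20:00.
Priya ∩ Oren: 09:45–10:15, 11:30–12:15, 15:30–17:30, 19:15–20:00.
Priya ∩ Oren ∩ Dilnoza: 09:45–10:15, 11:30–12:15, 15:30–17:30, 19:15–20:00.
Priya ∩ Oren ∩ Dilnoza ∩ Pablo: 11:30–12:00, 15:30–16:00, 19:15–20:00.
Windows ≥ 30 min: 11:30–12:00, 15:30–16:00, 19:15–20:00.

11:30–12:00, 15:30–16:00, 19:15–20:00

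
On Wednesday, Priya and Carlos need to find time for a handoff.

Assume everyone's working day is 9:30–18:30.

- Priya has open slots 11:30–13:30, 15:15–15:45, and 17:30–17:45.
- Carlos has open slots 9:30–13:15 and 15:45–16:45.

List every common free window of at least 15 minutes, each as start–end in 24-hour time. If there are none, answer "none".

Priya ∩ Carlos: 11:30–13:15.
Windows ≥ 15 min: 11:30–13:15.

11:30–13:15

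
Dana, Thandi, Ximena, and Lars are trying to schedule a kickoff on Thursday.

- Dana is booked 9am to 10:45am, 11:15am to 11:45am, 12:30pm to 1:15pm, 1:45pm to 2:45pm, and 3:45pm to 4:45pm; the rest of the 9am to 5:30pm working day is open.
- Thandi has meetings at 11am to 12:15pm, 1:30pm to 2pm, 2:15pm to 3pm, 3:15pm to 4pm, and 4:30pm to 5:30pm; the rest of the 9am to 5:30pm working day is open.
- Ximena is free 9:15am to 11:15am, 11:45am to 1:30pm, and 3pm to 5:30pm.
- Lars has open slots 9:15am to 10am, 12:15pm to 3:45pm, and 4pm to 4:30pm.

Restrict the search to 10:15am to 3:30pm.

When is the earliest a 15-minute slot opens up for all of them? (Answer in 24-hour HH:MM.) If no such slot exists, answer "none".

Dana free within 09:00–17:30: 10:45–11:15, 11:45–12:30, 13:15–13:45, 14:45–15:45, 16:45–17:30.
Thandi free within 09:00–17:30: 09:00–11:00, 12:15–13:30, 14:00–14:15, 15:00–15:15, 16:00–16:30.
Dana ∩ Thandi: 10:45–11:00, 12:15–12:30, 13:15–13:30, 15:00–15:15.
Dana ∩ Thandi ∩ Ximena: 10:45–11:00, 12:15–12:30, 13:15–13:30, 15:00–15:15.
Dana ∩ Thandi ∩ Ximena ∩ Lars: 12:15–12:30, 13:15–13:30, 15:00–15:15.
Restricted to 10:15–15:30: 12:15–12:30, 13:15–13:30, 15:00–15:15.
Windows ≥ 15 min: 12:15–12:30, 13:15–13:30, 15:00–15:15.
Earliest such window starts at 12:15.

12:15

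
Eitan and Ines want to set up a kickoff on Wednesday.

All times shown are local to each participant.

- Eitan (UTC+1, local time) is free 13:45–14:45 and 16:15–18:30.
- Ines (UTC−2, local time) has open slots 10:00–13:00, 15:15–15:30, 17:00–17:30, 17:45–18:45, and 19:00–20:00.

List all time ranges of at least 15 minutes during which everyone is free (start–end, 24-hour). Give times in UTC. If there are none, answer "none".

Eitan → UTC: 12:45–13:45, 15:15–17:30.
Ines → UTC: 12:00–15:00, 17:15–17:30, 19:00–19:30, 19:45–20:45, 21:00–22:00.
Eitan ∩ Ines: 12:45–13:45, 17:15–17:30.
Windows ≥ 15 min: 12:45–13:45, 17:15–17:30.

12:45–13:45, 17:15–17:30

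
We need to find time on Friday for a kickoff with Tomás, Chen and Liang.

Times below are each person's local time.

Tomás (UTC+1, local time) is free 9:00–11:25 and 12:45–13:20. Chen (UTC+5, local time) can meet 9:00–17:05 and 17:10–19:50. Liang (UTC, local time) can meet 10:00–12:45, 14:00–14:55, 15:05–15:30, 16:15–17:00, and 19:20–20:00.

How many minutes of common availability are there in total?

55 minutes

Tomás → UTC: 08:00–10:25, 11:45–12:20.
Chen → UTC: 04:00–12:05, 12:10–14:50.
Liang → UTC: 10:00–12:45, 14:00–14:55, 15:05–15:30, 16:15–17:00, 19:20–20:00.
Tomás ∩ Chen: 08:00–10:25, 11:45–12:05, 12:10–12:20.
Tomás ∩ Chen ∩ Liang: 10:00–10:25, 11:45–12:05, 12:10–12:20.
Total common minutes: 25 + 20 + 10 = 55.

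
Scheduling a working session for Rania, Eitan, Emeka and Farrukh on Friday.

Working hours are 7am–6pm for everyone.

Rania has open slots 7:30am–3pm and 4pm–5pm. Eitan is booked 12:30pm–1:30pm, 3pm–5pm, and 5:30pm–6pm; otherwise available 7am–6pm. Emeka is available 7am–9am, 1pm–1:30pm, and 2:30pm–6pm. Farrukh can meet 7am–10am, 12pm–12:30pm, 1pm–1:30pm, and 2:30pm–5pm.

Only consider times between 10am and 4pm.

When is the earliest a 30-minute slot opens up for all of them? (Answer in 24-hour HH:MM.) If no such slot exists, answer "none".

Eitan free within 07:00–18:00: 07:00–12:30, 13:30–15:00, 17:00–17:30.
Rania ∩ Eitan: 07:30–12:30, 13:30–15:00.
Rania ∩ Eitan ∩ Emeka: 07:30–09:00, 14:30–15:00.
Rania ∩ Eitan ∩ Emeka ∩ Farrukh: 07:30–09:00, 14:30–15:00.
Restricted to 10:00–16:00: 14:30–15:00.
Windows ≥ 30 min: 14:30–15:00.
Earliest such window starts at 14:30.

14:30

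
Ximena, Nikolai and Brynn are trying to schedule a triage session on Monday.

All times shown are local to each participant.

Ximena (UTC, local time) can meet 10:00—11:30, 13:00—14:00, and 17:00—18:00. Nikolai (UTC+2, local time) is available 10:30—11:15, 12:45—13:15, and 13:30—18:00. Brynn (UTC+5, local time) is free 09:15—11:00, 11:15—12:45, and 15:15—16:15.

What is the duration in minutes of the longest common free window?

30 minutes

Ximena → UTC: 10:00–11:30, 13:00–14:00, 17:00–18:00.
Nikolai → UTC: 08:30–09:15, 10:45–11:15, 11:30–16:00.
Brynn → UTC: 04:15–06:00, 06:15–07:45, 10:15–11:15.
Ximena ∩ Nikolai: 10:45–11:15, 13:00–14:00.
Ximena ∩ Nikolai ∩ Brynn: 10:45–11:15.
Single common window of 30 minutes.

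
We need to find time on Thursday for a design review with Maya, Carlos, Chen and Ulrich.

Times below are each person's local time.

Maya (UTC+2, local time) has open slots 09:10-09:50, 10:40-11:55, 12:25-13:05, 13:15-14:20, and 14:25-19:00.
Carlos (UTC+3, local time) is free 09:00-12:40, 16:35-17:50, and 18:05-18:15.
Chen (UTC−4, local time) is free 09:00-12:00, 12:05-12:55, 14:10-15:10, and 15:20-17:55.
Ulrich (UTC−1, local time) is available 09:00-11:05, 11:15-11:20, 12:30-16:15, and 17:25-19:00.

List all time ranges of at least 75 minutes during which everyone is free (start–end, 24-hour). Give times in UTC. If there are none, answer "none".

13:35–14:50

Maya → UTC: 07:10–07:50, 08:40–09:55, 10:25–11:05, 11:15–12:20, 12:25–17:00.
Carlos → UTC: 06:00–09:40, 13:35–14:50, 15:05–15:15.
Chen → UTC: 13:00–16:00, 16:05–16:55, 18:10–19:10, 19:20–21:55.
Ulrich → UTC: 10:00–12:05, 12:15–12:20, 13:30–17:15, 18:25–20:00.
Maya ∩ Carlos: 07:10–07:50, 08:40–09:40, 13:35–14:50, 15:05–15:15.
Maya ∩ Carlos ∩ Chen: 13:35–14:50, 15:05–15:15.
Maya ∩ Carlos ∩ Chen ∩ Ulrich: 13:35–14:50, 15:05–15:15.
Windows ≥ 75 min: 13:35–14:50.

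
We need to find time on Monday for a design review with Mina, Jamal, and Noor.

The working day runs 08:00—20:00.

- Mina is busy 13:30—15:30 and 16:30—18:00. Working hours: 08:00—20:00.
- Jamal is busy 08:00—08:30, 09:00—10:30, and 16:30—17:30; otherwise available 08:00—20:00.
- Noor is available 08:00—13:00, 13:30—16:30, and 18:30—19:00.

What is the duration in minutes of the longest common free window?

Mina free within 08:00–20:00: 08:00–13:30, 15:30–16:30, 18:00–20:00.
Jamal free within 08:00–20:00: 08:30–09:00, 10:30–16:30, 17:30–20:00.
Mina ∩ Jamal: 08:30–09:00, 10:30–13:30, 15:30–16:30, 18:00–20:00.
Mina ∩ Jamal ∩ Noor: 08:30–09:00, 10:30–13:00, 15:30–16:30, 18:30–19:00.
Common window lengths: 30, 150, 60, 30 min; longest is 150.

150 minutes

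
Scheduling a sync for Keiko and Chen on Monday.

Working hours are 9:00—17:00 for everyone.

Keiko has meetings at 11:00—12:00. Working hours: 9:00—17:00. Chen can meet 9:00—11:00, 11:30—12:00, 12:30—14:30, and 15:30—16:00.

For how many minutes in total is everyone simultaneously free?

270 minutes

Keiko free within 09:00–17:00: 09:00–11:00, 12:00–17:00.
Keiko ∩ Chen: 09:00–11:00, 12:30–14:30, 15:30–16:00.
Total common minutes: 120 + 120 + 30 = 270.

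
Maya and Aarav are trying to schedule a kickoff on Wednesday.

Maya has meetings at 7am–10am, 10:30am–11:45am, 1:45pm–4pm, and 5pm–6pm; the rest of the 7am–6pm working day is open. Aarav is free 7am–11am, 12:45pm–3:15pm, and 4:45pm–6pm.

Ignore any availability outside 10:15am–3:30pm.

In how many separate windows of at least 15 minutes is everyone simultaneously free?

2

Maya free within 07:00–18:00: 10:00–10:30, 11:45–13:45, 16:00–17:00.
Maya ∩ Aarav: 10:00–10:30, 12:45–13:45, 16:45–17:00.
Restricted to 10:15–15:30: 10:15–10:30, 12:45–13:45.
Windows ≥ 15 min: 10:15–10:30, 12:45–13:45.
That's 2 windows.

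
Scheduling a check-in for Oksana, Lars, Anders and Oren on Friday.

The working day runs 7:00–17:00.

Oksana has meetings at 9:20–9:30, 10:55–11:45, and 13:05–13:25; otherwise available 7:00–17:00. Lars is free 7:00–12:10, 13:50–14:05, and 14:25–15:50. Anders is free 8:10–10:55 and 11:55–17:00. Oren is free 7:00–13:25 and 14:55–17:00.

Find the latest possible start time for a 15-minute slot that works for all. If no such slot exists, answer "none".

15:35

Oksana free within 07:00–17:00: 07:00–09:20, 09:30–10:55, 11:45–13:05, 13:25–17:00.
Oksana ∩ Lars: 07:00–09:20, 09:30–10:55, 11:45–12:10, 13:50–14:05, 14:25–15:50.
Oksana ∩ Lars ∩ Anders: 08:10–09:20, 09:30–10:55, 11:55–12:10, 13:50–14:05, 14:25–15:50.
Oksana ∩ Lars ∩ Anders ∩ Oren: 08:10–09:20, 09:30–10:55, 11:55–12:10, 14:55–15:50.
Windows ≥ 15 min: 08:10–09:20, 09:30–10:55, 11:55–12:10, 14:55–15:50.
Latest start in the last window 14:55–15:50 is 15:50 − 15 min = 15:35.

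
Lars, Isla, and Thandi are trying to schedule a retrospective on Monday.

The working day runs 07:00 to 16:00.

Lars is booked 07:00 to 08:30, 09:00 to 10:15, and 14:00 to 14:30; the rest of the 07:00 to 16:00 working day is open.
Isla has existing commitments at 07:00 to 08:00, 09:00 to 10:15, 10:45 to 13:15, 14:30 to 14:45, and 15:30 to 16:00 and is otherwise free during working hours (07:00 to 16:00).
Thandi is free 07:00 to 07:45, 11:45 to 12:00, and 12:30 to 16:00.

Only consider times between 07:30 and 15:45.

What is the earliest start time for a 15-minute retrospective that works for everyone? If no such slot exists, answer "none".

Lars free within 07:00–16:00: 08:30–09:00, 10:15–14:00, 14:30–16:00.
Isla free within 07:00–16:00: 08:00–09:00, 10:15–10:45, 13:15–14:30, 14:45–15:30.
Lars ∩ Isla: 08:30–09:00, 10:15–10:45, 13:15–14:00, 14:45–15:30.
Lars ∩ Isla ∩ Thandi: 13:15–14:00, 14:45–15:30.
Restricted to 07:30–15:45: 13:15–14:00, 14:45–15:30.
Windows ≥ 15 min: 13:15–14:00, 14:45–15:30.
Earliest such window starts at 13:15.

13:15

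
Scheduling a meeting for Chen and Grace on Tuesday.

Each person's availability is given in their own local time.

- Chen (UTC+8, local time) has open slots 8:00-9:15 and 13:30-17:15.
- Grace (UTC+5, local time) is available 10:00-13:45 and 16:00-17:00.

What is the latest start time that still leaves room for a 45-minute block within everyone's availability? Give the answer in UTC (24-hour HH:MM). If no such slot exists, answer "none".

Chen → UTC: 00:00–01:15, 05:30–09:15.
Grace → UTC: 05:00–08:45, 11:00–12:00.
Chen ∩ Grace: 05:30–08:45.
Windows ≥ 45 min: 05:30–08:45.
Latest start in the last window 05:30–08:45 is 08:45 − 45 min = 08:00.

08:00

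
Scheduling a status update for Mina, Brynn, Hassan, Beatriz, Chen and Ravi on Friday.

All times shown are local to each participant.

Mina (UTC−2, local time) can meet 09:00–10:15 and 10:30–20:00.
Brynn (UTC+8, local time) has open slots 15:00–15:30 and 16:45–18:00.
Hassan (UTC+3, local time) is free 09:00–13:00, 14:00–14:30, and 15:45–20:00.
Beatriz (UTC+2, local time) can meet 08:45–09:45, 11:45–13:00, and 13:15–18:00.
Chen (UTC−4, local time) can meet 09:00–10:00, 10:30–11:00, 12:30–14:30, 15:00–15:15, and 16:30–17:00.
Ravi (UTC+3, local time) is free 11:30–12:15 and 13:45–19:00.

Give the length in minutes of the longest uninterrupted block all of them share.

0 minutes

Mina → UTC: 11:00–12:15, 12:30–22:00.
Brynn → UTC: 07:00–07:30, 08:45–10:00.
Hassan → UTC: 06:00–10:00, 11:00–11:30, 12:45–17:00.
Beatriz → UTC: 06:45–07:45, 09:45–11:00, 11:15–16:00.
Chen → UTC: 13:00–14:00, 14:30–15:00, 16:30–18:30, 19:00–19:15, 20:30–21:00.
Ravi → UTC: 08:30–09:15, 10:45–16:00.
Mina ∩ Brynn: (none).
Mina ∩ Brynn ∩ Hassan: (none).
Mina ∩ Brynn ∩ Hassan ∩ Beatriz: (none).
Mina ∩ Brynn ∩ Hassan ∩ Beatriz ∩ Chen: (none).
Mina ∩ Brynn ∩ Hassan ∩ Beatriz ∩ Chen ∩ Ravi: (none).
No common window.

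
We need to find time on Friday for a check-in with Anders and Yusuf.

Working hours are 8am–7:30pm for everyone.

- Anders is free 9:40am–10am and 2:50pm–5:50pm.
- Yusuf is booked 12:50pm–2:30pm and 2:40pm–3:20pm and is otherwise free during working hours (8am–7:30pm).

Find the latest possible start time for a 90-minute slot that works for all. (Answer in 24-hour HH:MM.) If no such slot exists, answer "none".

Yusuf free within 08:00–19:30: 08:00–12:50, 14:30–14:40, 15:20–19:30.
Anders ∩ Yusuf: 09:40–10:00, 15:20–17:50.
Windows ≥ 90 min: 15:20–17:50.
Latest start in the last window 15:20–17:50 is 17:50 − 90 min = 16:20.

16:20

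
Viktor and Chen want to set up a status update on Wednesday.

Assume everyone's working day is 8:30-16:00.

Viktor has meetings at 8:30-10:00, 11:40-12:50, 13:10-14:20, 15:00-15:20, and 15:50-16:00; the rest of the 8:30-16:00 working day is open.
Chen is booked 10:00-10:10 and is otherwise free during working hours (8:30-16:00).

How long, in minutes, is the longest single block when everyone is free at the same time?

Viktor free within 08:30–16:00: 10:00–11:40, 12:50–13:10, 14:20–15:00, 15:20–15:50.
Chen free within 08:30–16:00: 08:30–10:00, 10:10–16:00.
Viktor ∩ Chen: 10:10–11:40, 12:50–13:10, 14:20–15:00, 15:20–15:50.
Common window lengths: 90, 20, 40, 30 min; longest is 90.

90 minutes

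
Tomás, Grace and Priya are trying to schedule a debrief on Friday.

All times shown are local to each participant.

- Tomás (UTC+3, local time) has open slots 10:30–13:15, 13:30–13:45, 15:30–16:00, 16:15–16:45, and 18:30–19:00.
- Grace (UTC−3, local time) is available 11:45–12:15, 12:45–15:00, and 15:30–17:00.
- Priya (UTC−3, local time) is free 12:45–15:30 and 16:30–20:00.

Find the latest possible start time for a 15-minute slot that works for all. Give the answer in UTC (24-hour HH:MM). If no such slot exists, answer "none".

Tomás → UTC: 07:30–10:15, 10:30–10:45, 12:30–13:00, 13:15–13:45, 15:30–16:00.
Grace → UTC: 14:45–15:15, 15:45–18:00, 18:30–20:00.
Priya → UTC: 15:45–18:30, 19:30–23:00.
Tomás ∩ Grace: 15:45–16:00.
Tomás ∩ Grace ∩ Priya: 15:45–16:00.
Windows ≥ 15 min: 15:45–16:00.
Latest start in the last window 15:45–16:00 is 16:00 − 15 min = 15:45.

15:45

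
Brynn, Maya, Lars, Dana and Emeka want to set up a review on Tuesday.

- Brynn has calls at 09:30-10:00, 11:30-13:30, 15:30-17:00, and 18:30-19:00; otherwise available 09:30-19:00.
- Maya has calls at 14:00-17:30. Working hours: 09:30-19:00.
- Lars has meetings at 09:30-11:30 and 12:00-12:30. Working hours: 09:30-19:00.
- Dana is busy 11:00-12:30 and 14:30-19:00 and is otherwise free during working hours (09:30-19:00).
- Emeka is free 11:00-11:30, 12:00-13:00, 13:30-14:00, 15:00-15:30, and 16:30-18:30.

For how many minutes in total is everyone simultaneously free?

30 minutes

Brynn free within 09:30–19:00: 10:00–11:30, 13:30–15:30, 17:00–18:30.
Maya free within 09:30–19:00: 09:30–14:00, 17:30–19:00.
Lars free within 09:30–19:00: 11:30–12:00, 12:30–19:00.
Dana free within 09:30–19:00: 09:30–11:00, 12:30–14:30.
Brynn ∩ Maya: 10:00–11:30, 13:30–14:00, 17:30–18:30.
Brynn ∩ Maya ∩ Lars: 13:30–14:00, 17:30–18:30.
Brynn ∩ Maya ∩ Lars ∩ Dana: 13:30–14:00.
Brynn ∩ Maya ∩ Lars ∩ Dana ∩ Emeka: 13:30–14:00.
Total common minutes: 30.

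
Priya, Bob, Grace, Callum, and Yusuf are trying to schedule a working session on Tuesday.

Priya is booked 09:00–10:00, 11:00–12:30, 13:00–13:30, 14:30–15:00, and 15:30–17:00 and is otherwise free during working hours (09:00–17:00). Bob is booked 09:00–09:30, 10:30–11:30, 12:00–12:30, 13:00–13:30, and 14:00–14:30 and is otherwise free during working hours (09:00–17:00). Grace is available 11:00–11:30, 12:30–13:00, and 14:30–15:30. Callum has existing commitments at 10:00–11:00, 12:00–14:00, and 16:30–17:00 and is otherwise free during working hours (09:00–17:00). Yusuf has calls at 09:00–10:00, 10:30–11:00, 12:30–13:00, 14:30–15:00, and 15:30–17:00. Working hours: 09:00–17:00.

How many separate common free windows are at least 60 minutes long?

Priya free within 09:00–17:00: 10:00–11:00, 12:30–13:00, 13:30–14:30, 15:00–15:30.
Bob free within 09:00–17:00: 09:30–10:30, 11:30–12:00, 12:30–13:00, 13:30–14:00, 14:30–17:00.
Callum free within 09:00–17:00: 09:00–10:00, 11:00–12:00, 14:00–16:30.
Yusuf free within 09:00–17:00: 10:00–10:30, 11:00–12:30, 13:00–14:30, 15:00–15:30.
Priya ∩ Bob: 10:00–10:30, 12:30–13:00, 13:30–14:00, 15:00–15:30.
Priya ∩ Bob ∩ Grace: 12:30–13:00, 15:00–15:30.
Priya ∩ Bob ∩ Grace ∩ Callum: 15:00–15:30.
Priya ∩ Bob ∩ Grace ∩ Callum ∩ Yusuf: 15:00–15:30.
Windows ≥ 60 min: (none).
That's 0 windows.

0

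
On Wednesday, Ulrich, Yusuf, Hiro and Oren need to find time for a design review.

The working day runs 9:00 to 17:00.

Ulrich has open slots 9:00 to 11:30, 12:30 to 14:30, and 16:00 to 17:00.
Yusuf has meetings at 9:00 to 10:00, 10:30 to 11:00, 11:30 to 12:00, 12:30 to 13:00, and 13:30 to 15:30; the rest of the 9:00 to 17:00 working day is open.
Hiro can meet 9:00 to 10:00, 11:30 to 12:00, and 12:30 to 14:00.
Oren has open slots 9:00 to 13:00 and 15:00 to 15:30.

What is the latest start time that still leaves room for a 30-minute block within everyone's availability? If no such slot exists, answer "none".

Yusuf free within 09:00–17:00: 10:00–10:30, 11:00–11:30, 12:00–12:30, 13:00–13:30, 15:30–17:00.
Ulrich ∩ Yusuf: 10:00–10:30, 11:00–11:30, 13:00–13:30, 16:00–17:00.
Ulrich ∩ Yusuf ∩ Hiro: 13:00–13:30.
Ulrich ∩ Yusuf ∩ Hiro ∩ Oren: (none).
Windows ≥ 30 min: (none).

none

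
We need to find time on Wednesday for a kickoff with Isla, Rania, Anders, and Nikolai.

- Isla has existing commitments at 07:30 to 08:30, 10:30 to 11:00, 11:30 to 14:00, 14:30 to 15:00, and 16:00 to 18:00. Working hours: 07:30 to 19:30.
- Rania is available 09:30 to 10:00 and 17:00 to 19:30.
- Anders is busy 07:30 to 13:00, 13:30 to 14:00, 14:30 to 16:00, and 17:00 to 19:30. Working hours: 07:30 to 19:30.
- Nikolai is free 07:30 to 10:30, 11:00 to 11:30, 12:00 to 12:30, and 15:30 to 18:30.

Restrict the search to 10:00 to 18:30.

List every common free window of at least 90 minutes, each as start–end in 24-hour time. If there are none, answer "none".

none

Isla free within 07:30–19:30: 08:30–10:30, 11:00–11:30, 14:00–14:30, 15:00–16:00, 18:00–19:30.
Anders free within 07:30–19:30: 13:00–13:30, 14:00–14:30, 16:00–17:00.
Isla ∩ Rania: 09:30–10:00, 18:00–19:30.
Isla ∩ Rania ∩ Anders: (none).
Isla ∩ Rania ∩ Anders ∩ Nikolai: (none).
Restricted to 10:00–18:30: (none).
Windows ≥ 90 min: (none).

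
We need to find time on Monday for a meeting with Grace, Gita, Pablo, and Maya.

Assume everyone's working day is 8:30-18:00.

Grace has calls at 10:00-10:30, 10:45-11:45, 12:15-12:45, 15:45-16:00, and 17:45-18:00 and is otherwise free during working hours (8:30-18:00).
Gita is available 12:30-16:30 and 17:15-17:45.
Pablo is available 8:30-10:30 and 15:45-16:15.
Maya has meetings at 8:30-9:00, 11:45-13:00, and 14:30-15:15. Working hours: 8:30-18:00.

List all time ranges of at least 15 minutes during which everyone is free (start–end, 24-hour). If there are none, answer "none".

16:00–16:15

Grace free within 08:30–18:00: 08:30–10:00, 10:30–10:45, 11:45–12:15, 12:45–15:45, 16:00–17:45.
Maya free within 08:30–18:00: 09:00–11:45, 13:00–14:30, 15:15–18:00.
Grace ∩ Gita: 12:45–15:45, 16:00–16:30, 17:15–17:45.
Grace ∩ Gita ∩ Pablo: 16:00–16:15.
Grace ∩ Gita ∩ Pablo ∩ Maya: 16:00–16:15.
Windows ≥ 15 min: 16:00–16:15.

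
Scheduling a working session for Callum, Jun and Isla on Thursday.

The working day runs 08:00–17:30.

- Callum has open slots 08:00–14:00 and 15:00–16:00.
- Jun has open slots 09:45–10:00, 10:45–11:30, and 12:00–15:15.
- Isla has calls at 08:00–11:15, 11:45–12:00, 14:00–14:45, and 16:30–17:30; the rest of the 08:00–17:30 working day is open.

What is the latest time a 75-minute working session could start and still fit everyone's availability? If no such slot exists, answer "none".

12:45

Isla free within 08:00–17:30: 11:15–11:45, 12:00–14:00, 14:45–16:30.
Callum ∩ Jun: 09:45–10:00, 10:45–11:30, 12:00–14:00, 15:00–15:15.
Callum ∩ Jun ∩ Isla: 11:15–11:30, 12:00–14:00, 15:00–15:15.
Windows ≥ 75 min: 12:00–14:00.
Latest start in the last window 12:00–14:00 is 14:00 − 75 min = 12:45.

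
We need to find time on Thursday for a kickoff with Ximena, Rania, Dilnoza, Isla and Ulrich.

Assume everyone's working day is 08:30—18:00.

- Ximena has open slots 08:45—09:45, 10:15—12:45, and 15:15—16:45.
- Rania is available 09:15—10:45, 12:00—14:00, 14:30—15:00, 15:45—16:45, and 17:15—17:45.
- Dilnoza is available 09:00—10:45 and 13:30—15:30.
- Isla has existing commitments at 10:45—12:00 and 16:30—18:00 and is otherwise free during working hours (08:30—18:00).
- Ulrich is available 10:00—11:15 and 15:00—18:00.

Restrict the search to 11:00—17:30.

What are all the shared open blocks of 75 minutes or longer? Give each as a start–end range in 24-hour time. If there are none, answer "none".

Isla free within 08:30–18:00: 08:30–10:45, 12:00–16:30.
Ximena ∩ Rania: 09:15–09:45, 10:15–10:45, 12:00–12:45, 15:45–16:45.
Ximena ∩ Rania ∩ Dilnoza: 09:15–09:45, 10:15–10:45.
Ximena ∩ Rania ∩ Dilnoza ∩ Isla: 09:15–09:45, 10:15–10:45.
Ximena ∩ Rania ∩ Dilnoza ∩ Isla ∩ Ulrich: 10:15–10:45.
Restricted to 11:00–17:30: (none).
Windows ≥ 75 min: (none).

none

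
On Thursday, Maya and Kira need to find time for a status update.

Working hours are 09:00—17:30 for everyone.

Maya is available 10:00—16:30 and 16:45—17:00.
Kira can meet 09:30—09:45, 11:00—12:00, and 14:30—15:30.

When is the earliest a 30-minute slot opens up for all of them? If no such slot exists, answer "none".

11:00

Maya ∩ Kira: 11:00–12:00, 14:30–15:30.
Windows ≥ 30 min: 11:00–12:00, 14:30–15:30.
Earliest such window starts at 11:00.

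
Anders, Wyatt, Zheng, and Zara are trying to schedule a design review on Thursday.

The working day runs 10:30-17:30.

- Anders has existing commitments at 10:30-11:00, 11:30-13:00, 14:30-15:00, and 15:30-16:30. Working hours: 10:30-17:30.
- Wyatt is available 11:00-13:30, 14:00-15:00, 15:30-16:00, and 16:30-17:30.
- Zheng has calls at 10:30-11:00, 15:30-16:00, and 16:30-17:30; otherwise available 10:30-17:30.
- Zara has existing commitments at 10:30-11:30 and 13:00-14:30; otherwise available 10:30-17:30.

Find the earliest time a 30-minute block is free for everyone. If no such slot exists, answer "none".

none

Anders free within 10:30–17:30: 11:00–11:30, 13:00–14:30, 15:00–15:30, 16:30–17:30.
Zheng free within 10:30–17:30: 11:00–15:30, 16:00–16:30.
Zara free within 10:30–17:30: 11:30–13:00, 14:30–17:30.
Anders ∩ Wyatt: 11:00–11:30, 13:00–13:30, 14:00–14:30, 16:30–17:30.
Anders ∩ Wyatt ∩ Zheng: 11:00–11:30, 13:00–13:30, 14:00–14:30.
Anders ∩ Wyatt ∩ Zheng ∩ Zara: (none).
Windows ≥ 30 min: (none).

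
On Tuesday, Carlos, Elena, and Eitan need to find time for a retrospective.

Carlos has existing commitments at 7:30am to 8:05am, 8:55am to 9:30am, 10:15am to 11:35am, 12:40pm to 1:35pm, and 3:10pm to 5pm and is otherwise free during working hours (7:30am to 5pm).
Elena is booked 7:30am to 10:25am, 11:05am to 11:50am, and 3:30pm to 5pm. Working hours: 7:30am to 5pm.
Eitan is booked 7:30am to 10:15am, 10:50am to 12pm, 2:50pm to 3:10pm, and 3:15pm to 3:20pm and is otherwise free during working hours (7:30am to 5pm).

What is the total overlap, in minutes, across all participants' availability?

Carlos free within 07:30–17:00: 08:05–08:55, 09:30–10:15, 11:35–12:40, 13:35–15:10.
Elena free within 07:30–17:00: 10:25–11:05, 11:50–15:30.
Eitan free within 07:30–17:00: 10:15–10:50, 12:00–14:50, 15:10–15:15, 15:20–17:00.
Carlos ∩ Elena: 11:50–12:40, 13:35–15:10.
Carlos ∩ Elena ∩ Eitan: 12:00–12:40, 13:35–14:50.
Total common minutes: 40 + 75 = 115.

115 minutes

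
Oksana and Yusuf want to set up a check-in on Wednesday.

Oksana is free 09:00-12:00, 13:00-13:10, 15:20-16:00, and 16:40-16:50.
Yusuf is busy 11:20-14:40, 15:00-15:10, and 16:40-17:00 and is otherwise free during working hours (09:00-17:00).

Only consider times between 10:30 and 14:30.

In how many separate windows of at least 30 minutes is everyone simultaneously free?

1

Yusuf free within 09:00–17:00: 09:00–11:20, 14:40–15:00, 15:10–16:40.
Oksana ∩ Yusuf: 09:00–11:20, 15:20–16:00.
Restricted to 10:30–14:30: 10:30–11:20.
Windows ≥ 30 min: 10:30–11:20.
That's 1 window.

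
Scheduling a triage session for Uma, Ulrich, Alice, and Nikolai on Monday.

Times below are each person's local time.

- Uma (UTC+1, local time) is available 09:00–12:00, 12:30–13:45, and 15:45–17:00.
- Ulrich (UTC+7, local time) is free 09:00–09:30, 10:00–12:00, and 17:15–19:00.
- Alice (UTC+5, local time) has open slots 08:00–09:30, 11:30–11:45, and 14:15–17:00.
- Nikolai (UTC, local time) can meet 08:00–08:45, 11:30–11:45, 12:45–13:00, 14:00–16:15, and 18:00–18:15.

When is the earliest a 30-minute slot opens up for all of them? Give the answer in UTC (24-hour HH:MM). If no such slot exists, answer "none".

Uma → UTC: 08:00–11:00, 11:30–12:45, 14:45–16:00.
Ulrich → UTC: 02:00–02:30, 03:00–05:00, 10:15–12:00.
Alice → UTC: 03:00–04:30, 06:30–06:45, 09:15–12:00.
Nikolai → UTC: 08:00–08:45, 11:30–11:45, 12:45–13:00, 14:00–16:15, 18:00–18:15.
Uma ∩ Ulrich: 10:15–11:00, 11:30–12:00.
Uma ∩ Ulrich ∩ Alice: 10:15–11:00, 11:30–12:00.
Uma ∩ Ulrich ∩ Alice ∩ Nikolai: 11:30–11:45.
Windows ≥ 30 min: (none).

none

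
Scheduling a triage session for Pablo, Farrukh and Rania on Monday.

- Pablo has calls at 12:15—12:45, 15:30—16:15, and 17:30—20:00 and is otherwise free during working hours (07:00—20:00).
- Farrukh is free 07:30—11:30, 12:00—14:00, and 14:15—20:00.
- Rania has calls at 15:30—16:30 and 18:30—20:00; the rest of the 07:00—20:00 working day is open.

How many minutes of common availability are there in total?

Pablo free within 07:00–20:00: 07:00–12:15, 12:45–15:30, 16:15–17:30.
Rania free within 07:00–20:00: 07:00–15:30, 16:30–18:30.
Pablo ∩ Farrukh: 07:30–11:30, 12:00–12:15, 12:45–14:00, 14:15–15:30, 16:15–17:30.
Pablo ∩ Farrukh ∩ Rania: 07:30–11:30, 12:00–12:15, 12:45–14:00, 14:15–15:30, 16:30–17:30.
Total common minutes: 240 + 15 + 75 + 75 + 60 = 465.

465 minutes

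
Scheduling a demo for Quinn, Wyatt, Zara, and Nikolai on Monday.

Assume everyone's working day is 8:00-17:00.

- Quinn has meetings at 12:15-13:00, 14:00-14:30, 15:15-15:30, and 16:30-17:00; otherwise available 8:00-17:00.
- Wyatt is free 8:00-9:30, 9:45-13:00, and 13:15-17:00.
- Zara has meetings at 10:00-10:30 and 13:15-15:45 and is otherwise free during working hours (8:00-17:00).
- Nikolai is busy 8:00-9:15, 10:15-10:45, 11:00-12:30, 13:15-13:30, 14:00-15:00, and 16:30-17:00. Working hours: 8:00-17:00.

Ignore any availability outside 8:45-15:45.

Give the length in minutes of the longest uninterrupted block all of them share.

15 minutes

Quinn free within 08:00–17:00: 08:00–12:15, 13:00–14:00, 14:30–15:15, 15:30–16:30.
Zara free within 08:00–17:00: 08:00–10:00, 10:30–13:15, 15:45–17:00.
Nikolai free within 08:00–17:00: 09:15–10:15, 10:45–11:00, 12:30–13:15, 13:30–14:00, 15:00–16:30.
Quinn ∩ Wyatt: 08:00–09:30, 09:45–12:15, 13:15–14:00, 14:30–15:15, 15:30–16:30.
Quinn ∩ Wyatt ∩ Zara: 08:00–09:30, 09:45–10:00, 10:30–12:15, 15:45–16:30.
Quinn ∩ Wyatt ∩ Zara ∩ Nikolai: 09:15–09:30, 09:45–10:00, 10:45–11:00, 15:45–16:30.
Restricted to 08:45–15:45: 09:15–09:30, 09:45–10:00, 10:45–11:00.
Common window lengths: 15, 15, 15 min; longest is 15.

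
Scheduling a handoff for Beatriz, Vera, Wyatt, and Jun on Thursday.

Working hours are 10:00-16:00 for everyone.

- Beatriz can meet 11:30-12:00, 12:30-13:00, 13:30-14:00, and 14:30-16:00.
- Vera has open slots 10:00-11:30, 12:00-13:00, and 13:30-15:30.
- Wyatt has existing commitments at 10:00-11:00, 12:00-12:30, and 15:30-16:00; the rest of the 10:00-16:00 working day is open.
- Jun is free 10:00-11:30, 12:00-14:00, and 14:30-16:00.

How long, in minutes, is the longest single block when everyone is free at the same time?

60 minutes

Wyatt free within 10:00–16:00: 11:00–12:00, 12:30–15:30.
Beatriz ∩ Vera: 12:30–13:00, 13:30–14:00, 14:30–15:30.
Beatriz ∩ Vera ∩ Wyatt: 12:30–13:00, 13:30–14:00, 14:30–15:30.
Beatriz ∩ Vera ∩ Wyatt ∩ Jun: 12:30–13:00, 13:30–14:00, 14:30–15:30.
Common window lengths: 30, 30, 60 min; longest is 60.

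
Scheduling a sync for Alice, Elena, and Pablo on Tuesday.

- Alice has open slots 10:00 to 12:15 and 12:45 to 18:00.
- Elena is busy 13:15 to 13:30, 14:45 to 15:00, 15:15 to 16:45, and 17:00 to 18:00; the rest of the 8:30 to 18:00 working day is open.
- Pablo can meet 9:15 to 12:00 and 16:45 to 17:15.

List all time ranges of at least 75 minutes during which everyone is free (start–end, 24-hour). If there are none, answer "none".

10:00–12:00

Elena free within 08:30–18:00: 08:30–13:15, 13:30–14:45, 15:00–15:15, 16:45–17:00.
Alice ∩ Elena: 10:00–12:15, 12:45–13:15, 13:30–14:45, 15:00–15:15, 16:45–17:00.
Alice ∩ Elena ∩ Pablo: 10:00–12:00, 16:45–17:00.
Windows ≥ 75 min: 10:00–12:00.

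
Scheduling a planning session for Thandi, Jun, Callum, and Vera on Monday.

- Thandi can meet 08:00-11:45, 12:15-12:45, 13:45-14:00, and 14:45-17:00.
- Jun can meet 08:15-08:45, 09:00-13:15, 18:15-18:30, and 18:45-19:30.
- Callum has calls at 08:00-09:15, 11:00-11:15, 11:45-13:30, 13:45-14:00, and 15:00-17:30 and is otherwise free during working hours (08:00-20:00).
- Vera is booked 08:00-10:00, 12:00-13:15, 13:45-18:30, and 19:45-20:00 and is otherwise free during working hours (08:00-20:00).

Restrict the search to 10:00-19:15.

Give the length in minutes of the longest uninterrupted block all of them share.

Callum free within 08:00–20:00: 09:15–11:00, 11:15–11:45, 13:30–13:45, 14:00–15:00, 17:30–20:00.
Vera free within 08:00–20:00: 10:00–12:00, 13:15–13:45, 18:30–19:45.
Thandi ∩ Jun: 08:15–08:45, 09:00–11:45, 12:15–12:45.
Thandi ∩ Jun ∩ Callum: 09:15–11:00, 11:15–11:45.
Thandi ∩ Jun ∩ Callum ∩ Vera: 10:00–11:00, 11:15–11:45.
Restricted to 10:00–19:15: 10:00–11:00, 11:15–11:45.
Common window lengths: 60, 30 min; longest is 60.

60 minutes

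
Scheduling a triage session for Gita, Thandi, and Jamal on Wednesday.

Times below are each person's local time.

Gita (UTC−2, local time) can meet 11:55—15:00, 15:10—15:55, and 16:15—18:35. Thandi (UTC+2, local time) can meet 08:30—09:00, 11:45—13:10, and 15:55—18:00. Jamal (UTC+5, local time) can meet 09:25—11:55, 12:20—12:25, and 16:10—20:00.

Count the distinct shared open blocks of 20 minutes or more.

1

Gita → UTC: 13:55–17:00, 17:10–17:55, 18:15–20:35.
Thandi → UTC: 06:30–07:00, 09:45–11:10, 13:55–16:00.
Jamal → UTC: 04:25–06:55, 07:20–07:25, 11:10–15:00.
Gita ∩ Thandi: 13:55–16:00.
Gita ∩ Thandi ∩ Jamal: 13:55–15:00.
Windows ≥ 20 min: 13:55–15:00.
That's 1 window.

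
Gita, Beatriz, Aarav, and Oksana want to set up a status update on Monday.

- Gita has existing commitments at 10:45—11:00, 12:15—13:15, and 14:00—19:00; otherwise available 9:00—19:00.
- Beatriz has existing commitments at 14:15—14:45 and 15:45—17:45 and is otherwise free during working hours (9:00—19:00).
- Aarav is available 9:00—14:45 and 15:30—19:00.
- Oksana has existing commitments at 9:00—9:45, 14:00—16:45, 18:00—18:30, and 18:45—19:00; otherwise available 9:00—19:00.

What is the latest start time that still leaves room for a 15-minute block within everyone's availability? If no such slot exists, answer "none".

13:45

Gita free within 09:00–19:00: 09:00–10:45, 11:00–12:15, 13:15–14:00.
Beatriz free within 09:00–19:00: 09:00–14:15, 14:45–15:45, 17:45–19:00.
Oksana free within 09:00–19:00: 09:45–14:00, 16:45–18:00, 18:30–18:45.
Gita ∩ Beatriz: 09:00–10:45, 11:00–12:15, 13:15–14:00.
Gita ∩ Beatriz ∩ Aarav: 09:00–10:45, 11:00–12:15, 13:15–14:00.
Gita ∩ Beatriz ∩ Aarav ∩ Oksana: 09:45–10:45, 11:00–12:15, 13:15–14:00.
Windows ≥ 15 min: 09:45–10:45, 11:00–12:15, 13:15–14:00.
Latest start in the last window 13:15–14:00 is 14:00 − 15 min = 13:45.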